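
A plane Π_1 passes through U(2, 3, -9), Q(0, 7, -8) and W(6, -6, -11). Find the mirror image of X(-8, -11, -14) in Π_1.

UQ = (-2, 4, 1), UW = (4, -9, -2); a normal to Π_1 is UQ × UW = (1, 0, 2).
Using U: Π_1 has equation x + 2z = -16.
λ = (n·X − d)/|n|² = (-36 − (-16))/5 = -4.
Reflection = X − 2λn = (-8, -11, -14) − (-8)·(1, 0, 2) = (0, -11, 2).

(0, -11, 2)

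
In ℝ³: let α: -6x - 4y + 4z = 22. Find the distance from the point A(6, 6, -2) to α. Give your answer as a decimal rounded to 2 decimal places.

n·A − d = (-6)·(6) + (-4)·(6) + (4)·(-2) − 22 = -90; |n| = √68.
Distance = |-90| / √68 = 90/√68 ≈ 10.91.

10.91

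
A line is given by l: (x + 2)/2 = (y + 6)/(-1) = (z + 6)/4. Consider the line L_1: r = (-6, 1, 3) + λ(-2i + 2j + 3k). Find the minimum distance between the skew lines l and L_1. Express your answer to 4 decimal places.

2.0093

l has direction (2, -1, 4) through (-2, -6, -6).
Common perpendicular direction n = (2, -1, 4) × (-2, 2, 3) = (-11, -14, 2).
With w = (-6, 1, 3) − (-2, -6, -6) = (-4, 7, 9), w · n = -36.
Distance = |w · n| / |n| = |-36| / √321 ≈ 2.0093.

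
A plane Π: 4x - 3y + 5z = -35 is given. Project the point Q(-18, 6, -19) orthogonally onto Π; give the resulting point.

(-6, -3, -4)

Foot = Q − λn with λ = (n·Q − d)/|n|² = (-185 − (-35))/50 = -3.
Foot = (-18, 6, -19) − (-3)·(4, -3, 5) = (-6, -3, -4).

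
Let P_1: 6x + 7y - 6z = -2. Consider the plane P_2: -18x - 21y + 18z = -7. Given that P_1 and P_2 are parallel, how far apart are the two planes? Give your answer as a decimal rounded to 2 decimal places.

Rescale P_2 by 1/(-3): 6x + 7y - 6z = 7/3. Then distance = |-2 − (7/3)| / √121 ≈ 0.39.

0.39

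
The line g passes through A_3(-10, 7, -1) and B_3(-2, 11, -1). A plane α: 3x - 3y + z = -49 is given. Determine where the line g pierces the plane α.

A direction vector for g is B_3 − A_3 = (8, 4, 0).
Substitute r = (-10, 7, -1) + t(8, 4, 0) into the plane: -52 + 12t = -49, so t = 1/4.
Intersection: (-10, 7, -1) + (1/4)·(8, 4, 0) = (-8, 8, -1).

(-8, 8, -1)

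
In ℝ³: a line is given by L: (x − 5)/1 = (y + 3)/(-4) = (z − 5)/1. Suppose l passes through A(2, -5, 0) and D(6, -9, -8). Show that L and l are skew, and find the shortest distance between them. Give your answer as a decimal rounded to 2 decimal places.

4.82

L has direction (1, -4, 1) through (5, -3, 5).
A direction vector for l is D − A = (4, -4, -8).
Common perpendicular direction n = (1, -4, 1) × (4, -4, -8) = (36, 12, 12).
With w = (2, -5, 0) − (5, -3, 5) = (-3, -2, -5), w · n = -192.
Since n ≠ 0 the lines are not parallel, and w · n = -192 ≠ 0 so they do not intersect; hence they are skew.
Distance = |w · n| / |n| = |-192| / √1584 ≈ 4.82.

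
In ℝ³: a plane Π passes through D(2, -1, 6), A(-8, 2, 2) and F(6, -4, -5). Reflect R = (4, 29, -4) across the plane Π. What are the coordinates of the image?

(-16, -27, 4)

DA = (-10, 3, -4), DF = (4, -3, -11); a normal to Π is DA × DF = (-45, -126, 18).
Using D: Π has equation -45x - 126y + 18z = 144.
λ = (n·R − d)/|n|² = (-3906 − 144)/18225 = -2/9.
Reflection = R − 2λn = (4, 29, -4) − (-4/9)·(-45, -126, 18) = (-16, -27, 4).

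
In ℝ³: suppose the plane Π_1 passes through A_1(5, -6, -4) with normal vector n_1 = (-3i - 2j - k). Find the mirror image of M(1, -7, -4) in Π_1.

(7, -3, -2)

Π_1: n_1·r = n_1·A_1 gives -3x - 2y - z = 1.
λ = (n·M − d)/|n|² = (15 − 1)/14 = 1.
Reflection = M − 2λn = (1, -7, -4) − 2·(-3, -2, -1) = (7, -3, -2).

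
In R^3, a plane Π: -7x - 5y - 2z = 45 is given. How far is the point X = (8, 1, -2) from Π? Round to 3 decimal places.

11.549

n·X − d = (-7)·(8) + (-5)·(1) + (-2)·(-2) − 45 = -102; |n| = √78.
Distance = |-102| / √78 = 102/√78 ≈ 11.549.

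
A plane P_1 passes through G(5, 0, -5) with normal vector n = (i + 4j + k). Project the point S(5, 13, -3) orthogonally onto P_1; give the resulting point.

(2, 1, -6)

P_1: n·r = n·G gives x + 4y + z = 0.
Foot = S − λn with λ = (n·S − d)/|n|² = (54 − 0)/18 = 3.
Foot = (5, 13, -3) − 3·(1, 4, 1) = (2, 1, -6).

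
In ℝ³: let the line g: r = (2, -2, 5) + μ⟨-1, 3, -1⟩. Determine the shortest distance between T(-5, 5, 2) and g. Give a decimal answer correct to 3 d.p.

Taking (2, -2, 5) on g with direction v = (-1, 3, -1): w = T − (2, -2, 5) = (-7, 7, -3), and w × v = (2, -4, -14).
Distance = |w × v| / |v| = √216 / √11 ≈ 4.431.

4.431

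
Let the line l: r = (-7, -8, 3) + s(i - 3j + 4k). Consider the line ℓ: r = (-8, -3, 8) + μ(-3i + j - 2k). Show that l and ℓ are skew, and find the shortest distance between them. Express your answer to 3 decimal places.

Common perpendicular direction n = (1, -3, 4) × (-3, 1, -2) = (2, -10, -8).
With w = (-8, -3, 8) − (-7, -8, 3) = (-1, 5, 5), w · n = -92.
Since n ≠ 0 the lines are not parallel, and w · n = -92 ≠ 0 so they do not intersect; hence they are skew.
Distance = |w · n| / |n| = |-92| / √168 ≈ 7.098.

7.098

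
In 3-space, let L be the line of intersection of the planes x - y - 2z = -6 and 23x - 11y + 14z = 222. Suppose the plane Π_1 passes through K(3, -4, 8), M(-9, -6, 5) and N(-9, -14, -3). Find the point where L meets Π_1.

(3, -5, 7)

Direction of L: (1, -1, -2) × (23, -11, 14) = (-36, -60, 12).
A point on L: solving the two plane equations with x = -3 gives (-3, -15, 9).
KM = (-12, -2, -3), KN = (-12, -10, -11); a normal to Π_1 is KM × KN = (-8, -96, 96).
Using K: Π_1 has equation -8x - 96y + 96z = 1128.
Substitute r = (-3, -15, 9) + t(-36, -60, 12) into the plane: 2328 + 7200t = 1128, so t = -1/6.
Intersection: (-3, -15, 9) + (-1/6)·(-36, -60, 12) = (3, -5, 7).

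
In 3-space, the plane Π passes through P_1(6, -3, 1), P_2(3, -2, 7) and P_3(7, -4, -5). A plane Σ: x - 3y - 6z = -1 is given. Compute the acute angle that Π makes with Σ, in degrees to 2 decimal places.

P_1P_2 = (-3, 1, 6), P_1P_3 = (1, -1, -6); a normal to Π is P_1P_2 × P_1P_3 = (0, -12, 2).
Using P_1: Π has equation -12y + 2z = 38.
cos θ = |n₁·n₂| / (|n₁||n₂|) = |24| / (√148 · √46).
θ = arccos(0.29087) ≈ 73.09°.

73.09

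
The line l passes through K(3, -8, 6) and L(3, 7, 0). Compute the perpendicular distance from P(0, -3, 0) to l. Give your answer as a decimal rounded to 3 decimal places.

A direction vector for l is L − K = (0, 15, -6).
Taking (3, -8, 6) on l with direction v = (0, 15, -6): w = P − (3, -8, 6) = (-3, 5, -6), and w × v = (60, -18, -45).
Distance = |w × v| / |v| = √5949 / √261 ≈ 4.774.

4.774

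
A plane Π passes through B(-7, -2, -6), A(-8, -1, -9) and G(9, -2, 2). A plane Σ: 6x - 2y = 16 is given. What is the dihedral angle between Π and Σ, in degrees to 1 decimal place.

62.5

BA = (-1, 1, -3), BG = (16, 0, 8); a normal to Π is BA × BG = (8, -40, -16).
Using B: Π has equation 8x - 40y - 16z = 120.
cos θ = |n₁·n₂| / (|n₁||n₂|) = |128| / (√1920 · √40).
θ = arccos(0.46188) ≈ 62.5°.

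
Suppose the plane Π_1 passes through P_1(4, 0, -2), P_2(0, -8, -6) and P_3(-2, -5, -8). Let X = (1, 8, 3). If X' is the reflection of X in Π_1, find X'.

P_1P_2 = (-4, -8, -4), P_1P_3 = (-6, -5, -6); a normal to Π_1 is P_1P_2 × P_1P_3 = (28, 0, -28).
Using P_1: Π_1 has equation 28x - 28z = 168.
λ = (n·X − d)/|n|² = (-56 − 168)/1568 = -1/7.
Reflection = X − 2λn = (1, 8, 3) − (-2/7)·(28, 0, -28) = (9, 8, -5).

(9, 8, -5)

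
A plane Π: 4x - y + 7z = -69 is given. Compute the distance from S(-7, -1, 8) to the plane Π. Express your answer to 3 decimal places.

n·S − d = (4)·(-7) + (-1)·(-1) + (7)·(8) − (-69) = 98; |n| = √66.
Distance = |98| / √66 = 98/√66 ≈ 12.063.

12.063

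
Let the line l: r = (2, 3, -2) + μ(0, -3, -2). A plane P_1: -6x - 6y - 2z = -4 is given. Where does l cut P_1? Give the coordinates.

Substitute r = (2, 3, -2) + t(0, -3, -2) into the plane: -26 + 22t = -4, so t = 1.
Intersection: (2, 3, -2) + 1·(0, -3, -2) = (2, 0, -4).

(2, 0, -4)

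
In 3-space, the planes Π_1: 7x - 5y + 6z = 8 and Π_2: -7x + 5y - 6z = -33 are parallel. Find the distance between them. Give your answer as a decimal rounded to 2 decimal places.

2.38

Rescale Π_2 by 1/(-1): 7x - 5y + 6z = 33. Then distance = |8 − 33| / √110 ≈ 2.38.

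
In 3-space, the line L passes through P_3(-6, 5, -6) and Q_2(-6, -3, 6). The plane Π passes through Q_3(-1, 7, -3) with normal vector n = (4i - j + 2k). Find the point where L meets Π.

A direction vector for L is Q_2 − P_3 = (0, -8, 12).
Π: n·r = n·Q_3 gives 4x - y + 2z = -17.
Substitute r = (-6, 5, -6) + t(0, -8, 12) into the plane: -41 + 32t = -17, so t = 3/4.
Intersection: (-6, 5, -6) + (3/4)·(0, -8, 12) = (-6, -1, 3).

(-6, -1, 3)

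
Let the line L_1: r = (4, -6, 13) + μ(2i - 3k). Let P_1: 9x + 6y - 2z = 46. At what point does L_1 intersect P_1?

Substitute r = (4, -6, 13) + t(2, 0, -3) into the plane: -26 + 24t = 46, so t = 3.
Intersection: (4, -6, 13) + 3·(2, 0, -3) = (10, -6, 4).

(10, -6, 4)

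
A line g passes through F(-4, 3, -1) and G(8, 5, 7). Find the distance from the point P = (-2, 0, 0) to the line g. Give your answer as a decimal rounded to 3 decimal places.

A direction vector for g is G − F = (12, 2, 8).
Taking (-4, 3, -1) on g with direction v = (12, 2, 8): w = P − (-4, 3, -1) = (2, -3, 1), and w × v = (-26, -4, 40).
Distance = |w × v| / |v| = √2292 / √212 ≈ 3.288.

3.288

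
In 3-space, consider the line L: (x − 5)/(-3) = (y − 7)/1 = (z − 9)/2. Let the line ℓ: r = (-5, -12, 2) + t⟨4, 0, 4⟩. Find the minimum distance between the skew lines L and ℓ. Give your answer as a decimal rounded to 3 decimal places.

18.860

L has direction (-3, 1, 2) through (5, 7, 9).
Common perpendicular direction n = (-3, 1, 2) × (4, 0, 4) = (4, 20, -4).
With w = (-5, -12, 2) − (5, 7, 9) = (-10, -19, -7), w · n = -392.
Distance = |w · n| / |n| = |-392| / √432 ≈ 18.860.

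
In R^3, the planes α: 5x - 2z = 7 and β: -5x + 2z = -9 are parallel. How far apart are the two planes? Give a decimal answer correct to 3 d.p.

0.371

Rescale β by 1/(-1): 5x - 2z = 9. Then distance = |7 − 9| / √29 ≈ 0.371.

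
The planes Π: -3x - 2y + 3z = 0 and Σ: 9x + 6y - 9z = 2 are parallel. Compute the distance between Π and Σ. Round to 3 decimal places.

0.142

Rescale Σ by 1/(-3): -3x - 2y + 3z = -2/3. Then distance = |0 − (-2/3)| / √22 ≈ 0.142.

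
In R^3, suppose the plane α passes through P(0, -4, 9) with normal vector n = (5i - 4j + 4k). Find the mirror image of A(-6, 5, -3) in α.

α: n·r = n·P gives 5x - 4y + 4z = 52.
λ = (n·A − d)/|n|² = (-62 − 52)/57 = -2.
Reflection = A − 2λn = (-6, 5, -3) − (-4)·(5, -4, 4) = (14, -11, 13).

(14, -11, 13)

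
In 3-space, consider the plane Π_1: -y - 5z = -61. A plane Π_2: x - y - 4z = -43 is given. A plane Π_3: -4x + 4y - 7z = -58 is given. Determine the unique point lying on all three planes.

Solving the 3×3 linear system -y - 5z = -61, x - y - 4z = -43, -4x + 4y - 7z = -58 (e.g. by elimination or Cramer's rule, determinant = -23) gives (8, 11, 10).

(8, 11, 10)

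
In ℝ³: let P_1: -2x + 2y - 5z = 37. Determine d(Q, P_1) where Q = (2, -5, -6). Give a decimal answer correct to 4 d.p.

n·Q − d = (-2)·(2) + (2)·(-5) + (-5)·(-6) − 37 = -21; |n| = √33.
Distance = |-21| / √33 = 21/√33 ≈ 3.6556.

3.6556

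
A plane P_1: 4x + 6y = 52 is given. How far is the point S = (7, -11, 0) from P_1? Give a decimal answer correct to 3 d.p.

12.481

n·S − d = (4)·(7) + (6)·(-11) + (0)·(0) − 52 = -90; |n| = √52.
Distance = |-90| / √52 = 90/√52 ≈ 12.481.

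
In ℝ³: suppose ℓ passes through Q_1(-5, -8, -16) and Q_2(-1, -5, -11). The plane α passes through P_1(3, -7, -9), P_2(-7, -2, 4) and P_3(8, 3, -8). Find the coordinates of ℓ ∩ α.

A direction vector for ℓ is Q_2 − Q_1 = (4, 3, 5).
P_1P_2 = (-10, 5, 13), P_1P_3 = (5, 10, 1); a normal to α is P_1P_2 × P_1P_3 = (-125, 75, -125).
Using P_1: α has equation -125x + 75y - 125z = 225.
Substitute r = (-5, -8, -16) + t(4, 3, 5) into the plane: 2025 + (-900)t = 225, so t = 2.
Intersection: (-5, -8, -16) + 2·(4, 3, 5) = (3, -2, -6).

(3, -2, -6)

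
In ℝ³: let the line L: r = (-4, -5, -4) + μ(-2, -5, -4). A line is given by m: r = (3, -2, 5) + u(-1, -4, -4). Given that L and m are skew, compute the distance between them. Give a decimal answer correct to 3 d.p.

Common perpendicular direction n = (-2, -5, -4) × (-1, -4, -4) = (4, -4, 3).
With w = (3, -2, 5) − (-4, -5, -4) = (7, 3, 9), w · n = 43.
Distance = |w · n| / |n| = |43| / √41 ≈ 6.715.

6.715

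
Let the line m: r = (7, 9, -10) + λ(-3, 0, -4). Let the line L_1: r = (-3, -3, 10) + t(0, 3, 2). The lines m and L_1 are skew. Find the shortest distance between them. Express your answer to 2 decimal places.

23.03

Common perpendicular direction n = (-3, 0, -4) × (0, 3, 2) = (12, 6, -9).
With w = (-3, -3, 10) − (7, 9, -10) = (-10, -12, 20), w · n = -372.
Distance = |w · n| / |n| = |-372| / √261 ≈ 23.03.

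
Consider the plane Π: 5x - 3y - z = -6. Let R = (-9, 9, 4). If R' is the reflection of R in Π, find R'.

(11, -3, 0)

λ = (n·R − d)/|n|² = (-76 − (-6))/35 = -2.
Reflection = R − 2λn = (-9, 9, 4) − (-4)·(5, -3, -1) = (11, -3, 0).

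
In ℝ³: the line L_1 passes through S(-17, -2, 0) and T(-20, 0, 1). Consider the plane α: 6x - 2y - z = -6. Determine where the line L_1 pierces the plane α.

(-5, -10, -4)

A direction vector for L_1 is T − S = (-3, 2, 1).
Substitute r = (-17, -2, 0) + t(-3, 2, 1) into the plane: -98 + (-23)t = -6, so t = -4.
Intersection: (-17, -2, 0) + (-4)·(-3, 2, 1) = (-5, -10, -4).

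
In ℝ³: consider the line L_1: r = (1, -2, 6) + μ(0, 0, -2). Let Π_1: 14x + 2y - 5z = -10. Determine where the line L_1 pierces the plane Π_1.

Substitute r = (1, -2, 6) + t(0, 0, -2) into the plane: -20 + 10t = -10, so t = 1.
Intersection: (1, -2, 6) + 1·(0, 0, -2) = (1, -2, 4).

(1, -2, 4)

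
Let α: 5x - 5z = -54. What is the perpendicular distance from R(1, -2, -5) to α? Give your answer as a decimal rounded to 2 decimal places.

11.88

n·R − d = (5)·(1) + (0)·(-2) + (-5)·(-5) − (-54) = 84; |n| = √50.
Distance = |84| / √50 = 84/√50 ≈ 11.88.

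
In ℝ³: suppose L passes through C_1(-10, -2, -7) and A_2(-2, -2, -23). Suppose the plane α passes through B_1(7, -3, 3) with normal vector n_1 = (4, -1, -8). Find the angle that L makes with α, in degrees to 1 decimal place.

A direction vector for L is A_2 − C_1 = (8, 0, -16).
α: n_1·r = n_1·B_1 gives 4x - y - 8z = 7.
sin θ = |n·v| / (|n||v|) = |160| / (√81 · √320) = 0.99381.
θ ≈ 83.6°.

83.6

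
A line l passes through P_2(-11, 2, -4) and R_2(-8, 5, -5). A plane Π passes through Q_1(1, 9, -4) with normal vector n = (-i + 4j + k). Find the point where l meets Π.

A direction vector for l is R_2 − P_2 = (3, 3, -1).
Π: n·r = n·Q_1 gives -x + 4y + z = 31.
Substitute r = (-11, 2, -4) + t(3, 3, -1) into the plane: 15 + 8t = 31, so t = 2.
Intersection: (-11, 2, -4) + 2·(3, 3, -1) = (-5, 8, -6).

(-5, 8, -6)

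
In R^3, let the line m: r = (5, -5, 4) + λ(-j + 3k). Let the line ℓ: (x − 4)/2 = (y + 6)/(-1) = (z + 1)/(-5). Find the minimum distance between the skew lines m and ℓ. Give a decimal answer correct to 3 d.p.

ℓ has direction (2, -1, -5) through (4, -6, -1).
Common perpendicular direction n = (0, -1, 3) × (2, -1, -5) = (8, 6, 2).
With w = (4, -6, -1) − (5, -5, 4) = (-1, -1, -5), w · n = -24.
Distance = |w · n| / |n| = |-24| / √104 ≈ 2.353.

2.353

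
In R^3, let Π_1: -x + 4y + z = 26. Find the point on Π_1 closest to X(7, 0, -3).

Foot = X − λn with λ = (n·X − d)/|n|² = (-10 − 26)/18 = -2.
Foot = (7, 0, -3) − (-2)·(-1, 4, 1) = (5, 8, -1).

(5, 8, -1)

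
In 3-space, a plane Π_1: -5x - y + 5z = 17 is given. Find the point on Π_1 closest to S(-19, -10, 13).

(-4, -7, -2)

Foot = S − λn with λ = (n·S − d)/|n|² = (170 − 17)/51 = 3.
Foot = (-19, -10, 13) − 3·(-5, -1, 5) = (-4, -7, -2).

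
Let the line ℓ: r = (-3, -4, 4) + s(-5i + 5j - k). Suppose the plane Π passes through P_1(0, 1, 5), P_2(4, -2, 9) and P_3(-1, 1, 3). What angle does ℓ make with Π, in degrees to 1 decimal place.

7.2

P_1P_2 = (4, -3, 4), P_1P_3 = (-1, 0, -2); a normal to Π is P_1P_2 × P_1P_3 = (6, 4, -3).
Using P_1: Π has equation 6x + 4y - 3z = -11.
sin θ = |n·v| / (|n||v|) = |-7| / (√61 · √51) = 0.12550.
θ ≈ 7.2°.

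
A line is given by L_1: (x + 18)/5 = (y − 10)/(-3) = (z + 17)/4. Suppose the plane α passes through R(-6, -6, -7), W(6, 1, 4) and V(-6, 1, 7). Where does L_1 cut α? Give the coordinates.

L_1 has direction (5, -3, 4) through (-18, 10, -17).
RW = (12, 7, 11), RV = (0, 7, 14); a normal to α is RW × RV = (21, -168, 84).
Using R: α has equation 21x - 168y + 84z = 294.
Substitute r = (-18, 10, -17) + t(5, -3, 4) into the plane: -3486 + 945t = 294, so t = 4.
Intersection: (-18, 10, -17) + 4·(5, -3, 4) = (2, -2, -1).

(2, -2, -1)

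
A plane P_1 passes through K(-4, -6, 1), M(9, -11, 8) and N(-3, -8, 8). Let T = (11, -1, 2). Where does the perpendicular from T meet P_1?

(9, -9, 0)

KM = (13, -5, 7), KN = (1, -2, 7); a normal to P_1 is KM × KN = (-21, -84, -21).
Using K: P_1 has equation -21x - 84y - 21z = 567.
Foot = T − λn with λ = (n·T − d)/|n|² = (-189 − 567)/7938 = -2/21.
Foot = (11, -1, 2) − (-2/21)·(-21, -84, -21) = (9, -9, 0).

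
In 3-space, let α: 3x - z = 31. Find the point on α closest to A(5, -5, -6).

Foot = A − λn with λ = (n·A − d)/|n|² = (21 − 31)/10 = -1.
Foot = (5, -5, -6) − (-1)·(3, 0, -1) = (8, -5, -7).

(8, -5, -7)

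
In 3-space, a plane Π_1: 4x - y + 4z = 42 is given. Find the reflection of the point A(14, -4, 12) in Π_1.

(-2, 0, -4)

λ = (n·A − d)/|n|² = (108 − 42)/33 = 2.
Reflection = A − 2λn = (14, -4, 12) − 4·(4, -1, 4) = (-2, 0, -4).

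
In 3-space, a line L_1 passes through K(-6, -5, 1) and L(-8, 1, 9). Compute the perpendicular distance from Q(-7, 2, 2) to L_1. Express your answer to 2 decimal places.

A direction vector for L_1 is L − K = (-2, 6, 8).
Taking (-6, -5, 1) on L_1 with direction v = (-2, 6, 8): w = Q − (-6, -5, 1) = (-1, 7, 1), and w × v = (50, 6, 8).
Distance = |w × v| / |v| = √2600 / √104 ≈ 5.00.

5.00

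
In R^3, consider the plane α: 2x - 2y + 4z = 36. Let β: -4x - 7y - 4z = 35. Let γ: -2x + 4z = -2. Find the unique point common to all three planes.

(5, -9, 2)

Solving the 3×3 linear system 2x - 2y + 4z = 36, -4x - 7y - 4z = 35, -2x + 4z = -2 (e.g. by elimination or Cramer's rule, determinant = -160) gives (5, -9, 2).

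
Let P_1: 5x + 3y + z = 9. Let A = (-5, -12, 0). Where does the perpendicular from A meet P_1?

(5, -6, 2)

Foot = A − λn with λ = (n·A − d)/|n|² = (-61 − 9)/35 = -2.
Foot = (-5, -12, 0) − (-2)·(5, 3, 1) = (5, -6, 2).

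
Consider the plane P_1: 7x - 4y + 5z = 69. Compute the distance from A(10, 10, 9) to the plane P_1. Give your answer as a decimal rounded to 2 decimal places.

0.63

n·A − d = (7)·(10) + (-4)·(10) + (5)·(9) − 69 = 6; |n| = √90.
Distance = |6| / √90 = 6/√90 ≈ 0.63.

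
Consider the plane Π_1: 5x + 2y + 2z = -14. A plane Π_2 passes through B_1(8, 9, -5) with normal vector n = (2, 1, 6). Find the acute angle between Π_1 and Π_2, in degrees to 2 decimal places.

Π_2: n·r = n·B_1 gives 2x + y + 6z = -5.
cos θ = |n₁·n₂| / (|n₁||n₂|) = |24| / (√33 · √41).
θ = arccos(0.65247) ≈ 49.27°.

49.27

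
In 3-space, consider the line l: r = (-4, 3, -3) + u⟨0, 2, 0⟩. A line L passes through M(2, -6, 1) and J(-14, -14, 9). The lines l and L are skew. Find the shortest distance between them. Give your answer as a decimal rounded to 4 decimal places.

6.2610

A direction vector for L is J − M = (-16, -8, 8).
Common perpendicular direction n = (0, 2, 0) × (-16, -8, 8) = (16, 0, 32).
With w = (2, -6, 1) − (-4, 3, -3) = (6, -9, 4), w · n = 224.
Distance = |w · n| / |n| = |224| / √1280 ≈ 6.2610.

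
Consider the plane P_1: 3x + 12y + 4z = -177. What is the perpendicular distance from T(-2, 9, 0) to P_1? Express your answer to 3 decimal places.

n·T − d = (3)·(-2) + (12)·(9) + (4)·(0) − (-177) = 279; |n| = √169.
Distance = |279| / √169 = 279/√169 ≈ 21.462.

21.462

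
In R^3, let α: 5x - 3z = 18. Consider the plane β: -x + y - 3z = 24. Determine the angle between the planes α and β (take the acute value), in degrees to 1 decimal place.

78.1

cos θ = |n₁·n₂| / (|n₁||n₂|) = |4| / (√34 · √11).
θ = arccos(0.20684) ≈ 78.1°.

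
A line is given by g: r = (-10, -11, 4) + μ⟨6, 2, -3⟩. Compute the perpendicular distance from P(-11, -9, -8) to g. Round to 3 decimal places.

11.199

Taking (-10, -11, 4) on g with direction v = (6, 2, -3): w = P − (-10, -11, 4) = (-1, 2, -12), and w × v = (18, -75, -14).
Distance = |w × v| / |v| = √6145 / √49 ≈ 11.199.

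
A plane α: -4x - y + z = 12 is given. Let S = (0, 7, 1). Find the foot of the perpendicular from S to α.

(-4, 6, 2)

Foot = S − λn with λ = (n·S − d)/|n|² = (-6 − 12)/18 = -1.
Foot = (0, 7, 1) − (-1)·(-4, -1, 1) = (-4, 6, 2).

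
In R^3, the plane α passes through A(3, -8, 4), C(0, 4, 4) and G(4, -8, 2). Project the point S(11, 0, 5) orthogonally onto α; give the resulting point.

(3, -2, 1)

AC = (-3, 12, 0), AG = (1, 0, -2); a normal to α is AC × AG = (-24, -6, -12).
Using A: α has equation -24x - 6y - 12z = -72.
Foot = S − λn with λ = (n·S − d)/|n|² = (-324 − (-72))/756 = -1/3.
Foot = (11, 0, 5) − (-1/3)·(-24, -6, -12) = (3, -2, 1).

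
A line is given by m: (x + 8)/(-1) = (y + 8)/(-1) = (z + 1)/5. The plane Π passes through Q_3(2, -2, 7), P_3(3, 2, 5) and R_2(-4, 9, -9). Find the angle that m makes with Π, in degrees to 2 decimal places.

36.31

m has direction (-1, -1, 5) through (-8, -8, -1).
Q_3P_3 = (1, 4, -2), Q_3R_2 = (-6, 11, -16); a normal to Π is Q_3P_3 × Q_3R_2 = (-42, 28, 35).
Using Q_3: Π has equation -42x + 28y + 35z = 105.
sin θ = |n·v| / (|n||v|) = |189| / (√3773 · √27) = 0.59216.
θ ≈ 36.31°.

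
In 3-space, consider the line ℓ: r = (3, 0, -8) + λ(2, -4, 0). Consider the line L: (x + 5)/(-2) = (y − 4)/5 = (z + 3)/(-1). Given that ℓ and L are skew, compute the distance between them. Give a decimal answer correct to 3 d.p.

L has direction (-2, 5, -1) through (-5, 4, -3).
Common perpendicular direction n = (2, -4, 0) × (-2, 5, -1) = (4, 2, 2).
With w = (-5, 4, -3) − (3, 0, -8) = (-8, 4, 5), w · n = -14.
Distance = |w · n| / |n| = |-14| / √24 ≈ 2.858.

2.858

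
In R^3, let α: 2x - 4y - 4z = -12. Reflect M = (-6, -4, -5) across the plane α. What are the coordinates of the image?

λ = (n·M − d)/|n|² = (24 − (-12))/36 = 1.
Reflection = M − 2λn = (-6, -4, -5) − 2·(2, -4, -4) = (-10, 4, 3).

(-10, 4, 3)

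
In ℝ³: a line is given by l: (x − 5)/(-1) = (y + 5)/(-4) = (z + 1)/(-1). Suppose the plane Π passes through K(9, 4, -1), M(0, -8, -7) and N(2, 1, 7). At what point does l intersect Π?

l has direction (-1, -4, -1) through (5, -5, -1).
KM = (-9, -12, -6), KN = (-7, -3, 8); a normal to Π is KM × KN = (-114, 114, -57).
Using K: Π has equation -114x + 114y - 57z = -513.
Substitute r = (5, -5, -1) + t(-1, -4, -1) into the plane: -1083 + (-285)t = -513, so t = -2.
Intersection: (5, -5, -1) + (-2)·(-1, -4, -1) = (7, 3, 1).

(7, 3, 1)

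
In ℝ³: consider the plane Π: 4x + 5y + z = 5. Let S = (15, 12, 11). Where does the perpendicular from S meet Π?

Foot = S − λn with λ = (n·S − d)/|n|² = (131 − 5)/42 = 3.
Foot = (15, 12, 11) − 3·(4, 5, 1) = (3, -3, 8).

(3, -3, 8)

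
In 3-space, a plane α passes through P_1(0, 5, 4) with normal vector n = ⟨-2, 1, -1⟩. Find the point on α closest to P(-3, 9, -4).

α: n·r = n·P_1 gives -2x + y - z = 1.
Foot = P − λn with λ = (n·P − d)/|n|² = (19 − 1)/6 = 3.
Foot = (-3, 9, -4) − 3·(-2, 1, -1) = (3, 6, -1).

(3, 6, -1)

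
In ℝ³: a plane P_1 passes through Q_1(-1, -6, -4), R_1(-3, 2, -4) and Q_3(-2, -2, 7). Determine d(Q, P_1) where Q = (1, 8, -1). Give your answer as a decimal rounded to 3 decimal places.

Q_1R_1 = (-2, 8, 0), Q_1Q_3 = (-1, 4, 11); a normal to P_1 is Q_1R_1 × Q_1Q_3 = (88, 22, 0).
Using Q_1: P_1 has equation 88x + 22y = -220.
n·Q − d = (88)·(1) + (22)·(8) + (0)·(-1) − (-220) = 484; |n| = √8228.
Distance = |484| / √8228 = 484/√8228 ≈ 5.336.

5.336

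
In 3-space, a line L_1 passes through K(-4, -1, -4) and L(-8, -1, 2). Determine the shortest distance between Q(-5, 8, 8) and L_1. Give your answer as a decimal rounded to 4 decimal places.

10.7202

A direction vector for L_1 is L − K = (-4, 0, 6).
Taking (-4, -1, -4) on L_1 with direction v = (-4, 0, 6): w = Q − (-4, -1, -4) = (-1, 9, 12), and w × v = (54, -42, 36).
Distance = |w × v| / |v| = √5976 / √52 ≈ 10.7202.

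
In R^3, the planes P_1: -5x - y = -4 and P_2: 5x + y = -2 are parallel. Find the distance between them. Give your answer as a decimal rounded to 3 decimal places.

1.177

Rescale P_2 by 1/(-1): -5x - y = 2. Then distance = |-4 − 2| / √26 ≈ 1.177.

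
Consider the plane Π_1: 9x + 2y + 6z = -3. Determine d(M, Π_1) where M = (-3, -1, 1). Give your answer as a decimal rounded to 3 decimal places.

n·M − d = (9)·(-3) + (2)·(-1) + (6)·(1) − (-3) = -20; |n| = √121.
Distance = |-20| / √121 = 20/√121 ≈ 1.818.

1.818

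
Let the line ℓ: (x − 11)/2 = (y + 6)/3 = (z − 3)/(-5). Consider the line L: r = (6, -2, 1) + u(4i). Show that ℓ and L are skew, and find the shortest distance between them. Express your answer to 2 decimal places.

ℓ has direction (2, 3, -5) through (11, -6, 3).
Common perpendicular direction n = (2, 3, -5) × (4, 0, 0) = (0, -20, -12).
With w = (6, -2, 1) − (11, -6, 3) = (-5, 4, -2), w · n = -56.
Since n ≠ 0 the lines are not parallel, and w · n = -56 ≠ 0 so they do not intersect; hence they are skew.
Distance = |w · n| / |n| = |-56| / √544 ≈ 2.40.

2.40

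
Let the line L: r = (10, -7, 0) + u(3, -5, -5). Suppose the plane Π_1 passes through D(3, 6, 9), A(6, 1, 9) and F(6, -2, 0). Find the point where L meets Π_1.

(7, -2, 5)

DA = (3, -5, 0), DF = (3, -8, -9); a normal to Π_1 is DA × DF = (45, 27, -9).
Using D: Π_1 has equation 45x + 27y - 9z = 216.
Substitute r = (10, -7, 0) + t(3, -5, -5) into the plane: 261 + 45t = 216, so t = -1.
Intersection: (10, -7, 0) + (-1)·(3, -5, -5) = (7, -2, 5).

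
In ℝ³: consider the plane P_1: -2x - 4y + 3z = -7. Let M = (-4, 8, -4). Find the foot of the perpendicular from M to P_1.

(-6, 4, -1)

Foot = M − λn with λ = (n·M − d)/|n|² = (-36 − (-7))/29 = -1.
Foot = (-4, 8, -4) − (-1)·(-2, -4, 3) = (-6, 4, -1).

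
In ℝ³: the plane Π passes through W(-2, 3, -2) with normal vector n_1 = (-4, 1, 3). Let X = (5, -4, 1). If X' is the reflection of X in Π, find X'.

Π: n_1·r = n_1·W gives -4x + y + 3z = 5.
λ = (n·X − d)/|n|² = (-21 − 5)/26 = -1.
Reflection = X − 2λn = (5, -4, 1) − (-2)·(-4, 1, 3) = (-3, -2, 7).

(-3, -2, 7)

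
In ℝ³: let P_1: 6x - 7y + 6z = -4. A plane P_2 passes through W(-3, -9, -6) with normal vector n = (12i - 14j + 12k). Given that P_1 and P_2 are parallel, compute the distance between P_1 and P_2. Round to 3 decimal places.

P_2: n·r = n·W gives 12x - 14y + 12z = 18.
Rescale P_2 by 1/2: 6x - 7y + 6z = 9. Then distance = |-4 − 9| / √121 ≈ 1.182.

1.182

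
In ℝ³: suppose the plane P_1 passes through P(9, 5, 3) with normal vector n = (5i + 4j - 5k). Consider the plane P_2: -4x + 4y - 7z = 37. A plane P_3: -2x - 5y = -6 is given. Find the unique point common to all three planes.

(3, 0, -7)

P_1: n·r = n·P gives 5x + 4y - 5z = 50.
Solving the 3×3 linear system 5x + 4y - 5z = 50, -4x + 4y - 7z = 37, -2x - 5y = -6 (e.g. by elimination or Cramer's rule, determinant = -259) gives (3, 0, -7).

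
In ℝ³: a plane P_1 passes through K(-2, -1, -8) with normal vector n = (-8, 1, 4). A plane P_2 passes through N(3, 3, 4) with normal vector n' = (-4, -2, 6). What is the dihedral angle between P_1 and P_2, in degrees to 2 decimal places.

36.70

P_1: n·r = n·K gives -8x + y + 4z = -17.
P_2: n'·r = n'·N gives -4x - 2y + 6z = 6.
cos θ = |n₁·n₂| / (|n₁||n₂|) = |54| / (√81 · √56).
θ = arccos(0.80178) ≈ 36.70°.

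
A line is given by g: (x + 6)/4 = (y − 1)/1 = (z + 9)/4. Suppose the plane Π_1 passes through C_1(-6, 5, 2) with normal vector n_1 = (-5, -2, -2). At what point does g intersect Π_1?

(-2, 2, -5)

g has direction (4, 1, 4) through (-6, 1, -9).
Π_1: n_1·r = n_1·C_1 gives -5x - 2y - 2z = 16.
Substitute r = (-6, 1, -9) + t(4, 1, 4) into the plane: 46 + (-30)t = 16, so t = 1.
Intersection: (-6, 1, -9) + 1·(4, 1, 4) = (-2, 2, -5).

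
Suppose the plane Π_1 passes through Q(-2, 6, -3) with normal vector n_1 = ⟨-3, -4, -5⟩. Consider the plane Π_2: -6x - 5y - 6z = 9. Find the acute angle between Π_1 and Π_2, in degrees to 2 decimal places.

12.47

Π_1: n_1·r = n_1·Q gives -3x - 4y - 5z = -3.
cos θ = |n₁·n₂| / (|n₁||n₂|) = |68| / (√50 · √97).
θ = arccos(0.97642) ≈ 12.47°.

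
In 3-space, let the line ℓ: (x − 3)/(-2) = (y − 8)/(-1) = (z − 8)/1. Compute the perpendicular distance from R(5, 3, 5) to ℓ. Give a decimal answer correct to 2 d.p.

ℓ has direction (-2, -1, 1) through (3, 8, 8).
Taking (3, 8, 8) on ℓ with direction v = (-2, -1, 1): w = R − (3, 8, 8) = (2, -5, -3), and w × v = (-8, 4, -12).
Distance = |w × v| / |v| = √224 / √6 ≈ 6.11.

6.11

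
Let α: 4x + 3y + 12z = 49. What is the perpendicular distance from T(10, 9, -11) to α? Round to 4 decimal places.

n·T − d = (4)·(10) + (3)·(9) + (12)·(-11) − 49 = -114; |n| = √169.
Distance = |-114| / √169 = 114/√169 ≈ 8.7692.

8.7692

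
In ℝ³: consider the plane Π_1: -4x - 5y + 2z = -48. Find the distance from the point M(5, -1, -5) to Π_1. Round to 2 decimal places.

n·M − d = (-4)·(5) + (-5)·(-1) + (2)·(-5) − (-48) = 23; |n| = √45.
Distance = |23| / √45 = 23/√45 ≈ 3.43.

3.43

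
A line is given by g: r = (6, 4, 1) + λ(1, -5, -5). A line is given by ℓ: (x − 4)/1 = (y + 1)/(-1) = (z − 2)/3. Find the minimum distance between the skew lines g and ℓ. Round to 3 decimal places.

3.834

ℓ has direction (1, -1, 3) through (4, -1, 2).
Common perpendicular direction n = (1, -5, -5) × (1, -1, 3) = (-20, -8, 4).
With w = (4, -1, 2) − (6, 4, 1) = (-2, -5, 1), w · n = 84.
Distance = |w · n| / |n| = |84| / √480 ≈ 3.834.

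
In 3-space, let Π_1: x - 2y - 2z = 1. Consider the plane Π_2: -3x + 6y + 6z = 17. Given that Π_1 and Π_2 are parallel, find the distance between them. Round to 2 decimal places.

Rescale Π_2 by 1/(-3): x - 2y - 2z = -17/3. Then distance = |1 − (-17/3)| / √9 ≈ 2.22.

2.22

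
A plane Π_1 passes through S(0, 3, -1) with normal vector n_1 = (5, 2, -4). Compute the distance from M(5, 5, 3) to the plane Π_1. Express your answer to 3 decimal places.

Π_1: n_1·r = n_1·S gives 5x + 2y - 4z = 10.
n·M − d = (5)·(5) + (2)·(5) + (-4)·(3) − 10 = 13; |n| = √45.
Distance = |13| / √45 = 13/√45 ≈ 1.938.

1.938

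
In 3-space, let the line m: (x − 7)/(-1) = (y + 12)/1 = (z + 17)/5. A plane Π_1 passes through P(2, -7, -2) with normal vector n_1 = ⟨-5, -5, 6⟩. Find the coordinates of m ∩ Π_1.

m has direction (-1, 1, 5) through (7, -12, -17).
Π_1: n_1·r = n_1·P gives -5x - 5y + 6z = 13.
Substitute r = (7, -12, -17) + t(-1, 1, 5) into the plane: -77 + 30t = 13, so t = 3.
Intersection: (7, -12, -17) + 3·(-1, 1, 5) = (4, -9, -2).

(4, -9, -2)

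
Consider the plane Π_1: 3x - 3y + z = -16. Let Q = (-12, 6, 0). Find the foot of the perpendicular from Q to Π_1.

(-6, 0, 2)

Foot = Q − λn with λ = (n·Q − d)/|n|² = (-54 − (-16))/19 = -2.
Foot = (-12, 6, 0) − (-2)·(3, -3, 1) = (-6, 0, 2).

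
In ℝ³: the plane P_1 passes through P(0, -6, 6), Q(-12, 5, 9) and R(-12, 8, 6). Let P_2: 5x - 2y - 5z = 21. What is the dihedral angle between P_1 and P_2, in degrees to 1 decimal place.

85.0

PQ = (-12, 11, 3), PR = (-12, 14, 0); a normal to P_1 is PQ × PR = (-42, -36, -36).
Using P: P_1 has equation -42x - 36y - 36z = 0.
cos θ = |n₁·n₂| / (|n₁||n₂|) = |42| / (√4356 · √54).
θ = arccos(0.08660) ≈ 85.0°.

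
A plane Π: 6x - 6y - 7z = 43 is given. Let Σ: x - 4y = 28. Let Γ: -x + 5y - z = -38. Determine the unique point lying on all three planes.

(8, -5, 5)

Solving the 3×3 linear system 6x - 6y - 7z = 43, x - 4y = 28, -x + 5y - z = -38 (e.g. by elimination or Cramer's rule, determinant = 11) gives (8, -5, 5).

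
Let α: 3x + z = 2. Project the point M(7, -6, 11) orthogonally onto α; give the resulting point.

(-2, -6, 8)

Foot = M − λn with λ = (n·M − d)/|n|² = (32 − 2)/10 = 3.
Foot = (7, -6, 11) − 3·(3, 0, 1) = (-2, -6, 8).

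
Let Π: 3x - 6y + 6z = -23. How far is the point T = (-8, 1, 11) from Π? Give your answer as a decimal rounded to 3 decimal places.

n·T − d = (3)·(-8) + (-6)·(1) + (6)·(11) − (-23) = 59; |n| = √81.
Distance = |59| / √81 = 59/√81 ≈ 6.556.

6.556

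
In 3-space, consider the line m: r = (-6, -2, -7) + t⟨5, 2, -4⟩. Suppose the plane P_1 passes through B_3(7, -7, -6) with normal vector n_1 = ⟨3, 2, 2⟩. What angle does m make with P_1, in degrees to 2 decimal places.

23.43

P_1: n_1·r = n_1·B_3 gives 3x + 2y + 2z = -5.
sin θ = |n·v| / (|n||v|) = |11| / (√17 · √45) = 0.39771.
θ ≈ 23.43°.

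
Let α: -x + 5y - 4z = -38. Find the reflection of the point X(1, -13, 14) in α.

λ = (n·X − d)/|n|² = (-122 − (-38))/42 = -2.
Reflection = X − 2λn = (1, -13, 14) − (-4)·(-1, 5, -4) = (-3, 7, -2).

(-3, 7, -2)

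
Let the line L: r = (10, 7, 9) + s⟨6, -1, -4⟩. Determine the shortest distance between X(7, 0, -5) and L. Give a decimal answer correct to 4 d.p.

Taking (10, 7, 9) on L with direction v = (6, -1, -4): w = X − (10, 7, 9) = (-3, -7, -14), and w × v = (14, -96, 45).
Distance = |w × v| / |v| = √11437 / √53 ≈ 14.6899.

14.6899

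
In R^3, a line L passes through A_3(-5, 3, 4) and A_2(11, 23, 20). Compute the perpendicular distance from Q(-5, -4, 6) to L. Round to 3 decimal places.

6.341

A direction vector for L is A_2 − A_3 = (16, 20, 16).
Taking (-5, 3, 4) on L with direction v = (16, 20, 16): w = Q − (-5, 3, 4) = (0, -7, 2), and w × v = (-152, 32, 112).
Distance = |w × v| / |v| = √36672 / √912 ≈ 6.341.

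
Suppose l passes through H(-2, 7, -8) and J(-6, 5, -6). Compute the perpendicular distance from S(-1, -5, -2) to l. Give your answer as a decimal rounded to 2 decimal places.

11.76

A direction vector for l is J − H = (-4, -2, 2).
Taking (-2, 7, -8) on l with direction v = (-4, -2, 2): w = S − (-2, 7, -8) = (1, -12, 6), and w × v = (-12, -26, -50).
Distance = |w × v| / |v| = √3320 / √24 ≈ 11.76.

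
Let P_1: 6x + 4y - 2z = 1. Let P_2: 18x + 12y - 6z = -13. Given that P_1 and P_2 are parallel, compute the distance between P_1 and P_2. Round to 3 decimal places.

Rescale P_2 by 1/3: 6x + 4y - 2z = -13/3. Then distance = |1 − (-13/3)| / √56 ≈ 0.713.

0.713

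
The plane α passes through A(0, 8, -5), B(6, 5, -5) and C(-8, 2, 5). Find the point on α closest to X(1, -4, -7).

AB = (6, -3, 0), AC = (-8, -6, 10); a normal to α is AB × AC = (-30, -60, -60).
Using A: α has equation -30x - 60y - 60z = -180.
Foot = X − λn with λ = (n·X − d)/|n|² = (630 − (-180))/8100 = 1/10.
Foot = (1, -4, -7) − (1/10)·(-30, -60, -60) = (4, 2, -1).

(4, 2, -1)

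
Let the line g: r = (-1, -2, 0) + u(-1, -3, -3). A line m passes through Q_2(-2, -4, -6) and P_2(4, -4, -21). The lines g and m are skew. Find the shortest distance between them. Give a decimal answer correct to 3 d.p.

1.484

A direction vector for m is P_2 − Q_2 = (6, 0, -15).
Common perpendicular direction n = (-1, -3, -3) × (6, 0, -15) = (45, -33, 18).
With w = (-2, -4, -6) − (-1, -2, 0) = (-1, -2, -6), w · n = -87.
Distance = |w · n| / |n| = |-87| / √3438 ≈ 1.484.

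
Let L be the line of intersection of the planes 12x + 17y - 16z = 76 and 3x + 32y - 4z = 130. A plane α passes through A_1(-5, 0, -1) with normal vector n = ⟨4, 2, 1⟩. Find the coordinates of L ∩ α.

(-6, 4, -5)

Direction of L: (12, 17, -16) × (3, 32, -4) = (444, 0, 333).
A point on L: solving the two plane equations with x = 10 gives (10, 4, 7).
α: n·r = n·A_1 gives 4x + 2y + z = -21.
Substitute r = (10, 4, 7) + t(444, 0, 333) into the plane: 55 + 2109t = -21, so t = -4/111.
Intersection: (10, 4, 7) + (-4/111)·(444, 0, 333) = (-6, 4, -5).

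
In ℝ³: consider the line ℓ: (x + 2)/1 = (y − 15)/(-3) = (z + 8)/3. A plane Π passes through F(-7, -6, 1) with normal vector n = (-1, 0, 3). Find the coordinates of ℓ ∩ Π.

(2, 3, 4)

ℓ has direction (1, -3, 3) through (-2, 15, -8).
Π: n·r = n·F gives -x + 3z = 10.
Substitute r = (-2, 15, -8) + t(1, -3, 3) into the plane: -22 + 8t = 10, so t = 4.
Intersection: (-2, 15, -8) + 4·(1, -3, 3) = (2, 3, 4).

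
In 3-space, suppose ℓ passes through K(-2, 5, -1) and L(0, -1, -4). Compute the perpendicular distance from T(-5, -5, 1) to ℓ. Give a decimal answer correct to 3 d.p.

8.123

A direction vector for ℓ is L − K = (2, -6, -3).
Taking (-2, 5, -1) on ℓ with direction v = (2, -6, -3): w = T − (-2, 5, -1) = (-3, -10, 2), and w × v = (42, -5, 38).
Distance = |w × v| / |v| = √3233 / √49 ≈ 8.123.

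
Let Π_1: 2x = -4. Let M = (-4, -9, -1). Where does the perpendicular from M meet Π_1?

(-2, -9, -1)

Foot = M − λn with λ = (n·M − d)/|n|² = (-8 − (-4))/4 = -1.
Foot = (-4, -9, -1) − (-1)·(2, 0, 0) = (-2, -9, -1).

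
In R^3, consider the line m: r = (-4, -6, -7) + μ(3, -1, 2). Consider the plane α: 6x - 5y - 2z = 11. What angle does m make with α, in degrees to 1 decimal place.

39.0

sin θ = |n·v| / (|n||v|) = |19| / (√65 · √14) = 0.62984.
θ ≈ 39.0°.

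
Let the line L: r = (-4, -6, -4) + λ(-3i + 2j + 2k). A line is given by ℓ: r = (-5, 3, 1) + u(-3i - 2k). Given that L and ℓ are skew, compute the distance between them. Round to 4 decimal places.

Common perpendicular direction n = (-3, 2, 2) × (-3, 0, -2) = (-4, -12, 6).
With w = (-5, 3, 1) − (-4, -6, -4) = (-1, 9, 5), w · n = -74.
Distance = |w · n| / |n| = |-74| / √196 ≈ 5.2857.

5.2857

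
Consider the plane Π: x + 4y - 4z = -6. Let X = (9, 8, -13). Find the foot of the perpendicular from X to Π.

Foot = X − λn with λ = (n·X − d)/|n|² = (93 − (-6))/33 = 3.
Foot = (9, 8, -13) − 3·(1, 4, -4) = (6, -4, -1).

(6, -4, -1)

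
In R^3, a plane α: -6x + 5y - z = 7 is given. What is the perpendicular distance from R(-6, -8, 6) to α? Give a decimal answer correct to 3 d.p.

2.159

n·R − d = (-6)·(-6) + (5)·(-8) + (-1)·(6) − 7 = -17; |n| = √62.
Distance = |-17| / √62 = 17/√62 ≈ 2.159.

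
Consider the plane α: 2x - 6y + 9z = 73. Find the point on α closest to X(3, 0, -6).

Foot = X − λn with λ = (n·X − d)/|n|² = (-48 − 73)/121 = -1.
Foot = (3, 0, -6) − (-1)·(2, -6, 9) = (5, -6, 3).

(5, -6, 3)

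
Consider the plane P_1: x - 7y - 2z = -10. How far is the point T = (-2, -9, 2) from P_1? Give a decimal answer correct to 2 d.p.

9.12

n·T − d = (1)·(-2) + (-7)·(-9) + (-2)·(2) − (-10) = 67; |n| = √54.
Distance = |67| / √54 = 67/√54 ≈ 9.12.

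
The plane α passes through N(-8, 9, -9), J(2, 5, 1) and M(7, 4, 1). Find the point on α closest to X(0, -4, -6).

(2, 6, -4)

NJ = (10, -4, 10), NM = (15, -5, 10); a normal to α is NJ × NM = (10, 50, 10).
Using N: α has equation 10x + 50y + 10z = 280.
Foot = X − λn with λ = (n·X − d)/|n|² = (-260 − 280)/2700 = -1/5.
Foot = (0, -4, -6) − (-1/5)·(10, 50, 10) = (2, 6, -4).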